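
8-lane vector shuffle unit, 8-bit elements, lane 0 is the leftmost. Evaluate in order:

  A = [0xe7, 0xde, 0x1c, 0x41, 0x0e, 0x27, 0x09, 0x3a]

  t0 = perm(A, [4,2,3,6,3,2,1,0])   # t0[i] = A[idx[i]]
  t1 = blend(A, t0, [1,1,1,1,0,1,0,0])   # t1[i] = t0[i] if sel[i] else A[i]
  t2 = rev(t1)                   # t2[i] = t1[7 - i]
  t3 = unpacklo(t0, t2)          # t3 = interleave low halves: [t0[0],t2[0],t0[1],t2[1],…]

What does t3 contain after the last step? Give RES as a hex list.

→ t0 |0e|1c|41|09|41|1c|de|e7|
→ t1 |0e|1c|41|09|0e|1c|09|3a|
→ t2 |3a|09|1c|0e|09|41|1c|0e|
→ t3 |0e|3a|1c|09|41|1c|09|0e|

RES = [ 0x0e  0x3a  0x1c  0x09  0x41  0x1c  0x09  0x0e ]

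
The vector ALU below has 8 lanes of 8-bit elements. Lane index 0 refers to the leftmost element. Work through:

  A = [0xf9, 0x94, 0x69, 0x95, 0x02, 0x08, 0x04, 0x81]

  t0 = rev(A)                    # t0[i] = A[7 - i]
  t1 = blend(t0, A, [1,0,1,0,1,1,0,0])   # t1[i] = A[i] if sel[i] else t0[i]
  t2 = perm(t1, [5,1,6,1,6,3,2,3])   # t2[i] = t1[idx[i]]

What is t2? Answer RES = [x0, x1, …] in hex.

RES = [0x08, 0x04, 0x94, 0x04, 0x94, 0x02, 0x69, 0x02]

t0 = [0x81, 0x04, 0x08, 0x02, 0x95, 0x69, 0x94, 0xf9]
t1 = [0xf9, 0x04, 0x69, 0x02, 0x02, 0x08, 0x94, 0xf9]
t2 = [0x08, 0x04, 0x94, 0x04, 0x94, 0x02, 0x69, 0x02]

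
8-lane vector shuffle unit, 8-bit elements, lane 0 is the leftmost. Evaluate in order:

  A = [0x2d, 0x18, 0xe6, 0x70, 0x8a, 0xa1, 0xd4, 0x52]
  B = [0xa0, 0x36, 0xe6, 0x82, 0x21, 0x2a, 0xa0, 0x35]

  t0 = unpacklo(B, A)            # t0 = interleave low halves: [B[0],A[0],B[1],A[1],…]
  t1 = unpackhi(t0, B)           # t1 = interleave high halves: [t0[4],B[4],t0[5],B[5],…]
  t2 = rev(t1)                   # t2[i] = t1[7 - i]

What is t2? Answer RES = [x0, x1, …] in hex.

RES = [ 0x35  0x70  0xa0  0x82  0x2a  0xe6  0x21  0xe6 ]

t0 = [0xa0, 0x2d, 0x36, 0x18, 0xe6, 0xe6, 0x82, 0x70]
t1 = [0xe6, 0x21, 0xe6, 0x2a, 0x82, 0xa0, 0x70, 0x35]
t2 = [0x35, 0x70, 0xa0, 0x82, 0x2a, 0xe6, 0x21, 0xe6]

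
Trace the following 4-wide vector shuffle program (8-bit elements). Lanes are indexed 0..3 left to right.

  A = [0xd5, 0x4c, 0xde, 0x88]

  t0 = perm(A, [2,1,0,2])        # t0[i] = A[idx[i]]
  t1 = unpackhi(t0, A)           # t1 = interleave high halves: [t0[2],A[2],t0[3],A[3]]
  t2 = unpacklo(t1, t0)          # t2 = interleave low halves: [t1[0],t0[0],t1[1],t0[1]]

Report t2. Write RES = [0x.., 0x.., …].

→ t0 |de|4c|d5|de|
→ t1 |d5|de|de|88|
→ t2 |d5|de|de|4c|

RES = [ 0xd5  0xde  0xde  0x4c ]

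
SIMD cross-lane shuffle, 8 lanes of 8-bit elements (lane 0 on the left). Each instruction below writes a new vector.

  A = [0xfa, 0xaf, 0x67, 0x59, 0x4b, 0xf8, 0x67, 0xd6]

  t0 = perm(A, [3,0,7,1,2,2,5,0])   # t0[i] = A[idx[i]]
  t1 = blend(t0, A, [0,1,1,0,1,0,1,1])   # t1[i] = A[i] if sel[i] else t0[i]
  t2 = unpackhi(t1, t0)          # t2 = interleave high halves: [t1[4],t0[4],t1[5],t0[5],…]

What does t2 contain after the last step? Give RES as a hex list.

t0 = [0x59, 0xfa, 0xd6, 0xaf, 0x67, 0x67, 0xf8, 0xfa]
t1 = [0x59, 0xaf, 0x67, 0xaf, 0x4b, 0x67, 0x67, 0xd6]
t2 = [0x4b, 0x67, 0x67, 0x67, 0x67, 0xf8, 0xd6, 0xfa]

RES = [0x4b, 0x67, 0x67, 0x67, 0x67, 0xf8, 0xd6, 0xfa]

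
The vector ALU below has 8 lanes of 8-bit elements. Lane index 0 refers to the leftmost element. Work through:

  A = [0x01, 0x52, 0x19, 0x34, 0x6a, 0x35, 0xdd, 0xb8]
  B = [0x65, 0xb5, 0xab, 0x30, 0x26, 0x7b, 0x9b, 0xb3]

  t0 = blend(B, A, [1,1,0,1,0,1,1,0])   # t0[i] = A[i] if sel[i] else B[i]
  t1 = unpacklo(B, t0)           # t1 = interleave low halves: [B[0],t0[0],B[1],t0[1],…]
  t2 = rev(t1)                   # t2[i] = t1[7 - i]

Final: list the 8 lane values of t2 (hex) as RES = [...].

→ t0 |01|52|ab|34|26|35|dd|b3|
→ t1 |65|01|b5|52|ab|ab|30|34|
→ t2 |34|30|ab|ab|52|b5|01|65|

RES = [ 0x34  0x30  0xab  0xab  0x52  0xb5  0x01  0x65 ]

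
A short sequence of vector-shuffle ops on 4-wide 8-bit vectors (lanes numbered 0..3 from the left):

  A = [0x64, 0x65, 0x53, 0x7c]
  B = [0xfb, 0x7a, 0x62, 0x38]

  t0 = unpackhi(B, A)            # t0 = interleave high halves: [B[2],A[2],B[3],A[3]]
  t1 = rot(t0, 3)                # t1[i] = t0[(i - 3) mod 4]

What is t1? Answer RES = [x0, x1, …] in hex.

→ t0 |62|53|38|7c|
→ t1 |53|38|7c|62|

RES = [ 0x53  0x38  0x7c  0x62 ]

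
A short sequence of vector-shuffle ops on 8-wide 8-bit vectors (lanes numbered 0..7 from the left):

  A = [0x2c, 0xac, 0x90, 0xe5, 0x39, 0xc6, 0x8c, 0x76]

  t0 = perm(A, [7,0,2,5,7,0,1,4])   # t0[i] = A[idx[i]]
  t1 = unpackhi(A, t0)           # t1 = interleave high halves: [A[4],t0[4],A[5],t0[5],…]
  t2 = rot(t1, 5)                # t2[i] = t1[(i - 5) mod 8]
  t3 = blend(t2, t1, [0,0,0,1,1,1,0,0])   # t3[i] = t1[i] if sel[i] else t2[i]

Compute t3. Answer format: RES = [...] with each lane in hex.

t0 = [0x76, 0x2c, 0x90, 0xc6, 0x76, 0x2c, 0xac, 0x39]
t1 = [0x39, 0x76, 0xc6, 0x2c, 0x8c, 0xac, 0x76, 0x39]
t2 = [0x2c, 0x8c, 0xac, 0x76, 0x39, 0x39, 0x76, 0xc6]
t3 = [0x2c, 0x8c, 0xac, 0x2c, 0x8c, 0xac, 0x76, 0xc6]

RES = [0x2c, 0x8c, 0xac, 0x2c, 0x8c, 0xac, 0x76, 0xc6]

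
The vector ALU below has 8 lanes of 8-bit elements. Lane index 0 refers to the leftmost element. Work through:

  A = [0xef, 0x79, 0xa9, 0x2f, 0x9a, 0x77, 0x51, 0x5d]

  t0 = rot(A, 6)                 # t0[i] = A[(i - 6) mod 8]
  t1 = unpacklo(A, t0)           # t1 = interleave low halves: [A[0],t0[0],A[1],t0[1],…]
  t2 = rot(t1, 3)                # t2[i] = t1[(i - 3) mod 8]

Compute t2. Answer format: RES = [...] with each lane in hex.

RES = [ 0x9a  0x2f  0x77  0xef  0xa9  0x79  0x2f  0xa9 ]

t0 = [0xa9, 0x2f, 0x9a, 0x77, 0x51, 0x5d, 0xef, 0x79]
t1 = [0xef, 0xa9, 0x79, 0x2f, 0xa9, 0x9a, 0x2f, 0x77]
t2 = [0x9a, 0x2f, 0x77, 0xef, 0xa9, 0x79, 0x2f, 0xa9]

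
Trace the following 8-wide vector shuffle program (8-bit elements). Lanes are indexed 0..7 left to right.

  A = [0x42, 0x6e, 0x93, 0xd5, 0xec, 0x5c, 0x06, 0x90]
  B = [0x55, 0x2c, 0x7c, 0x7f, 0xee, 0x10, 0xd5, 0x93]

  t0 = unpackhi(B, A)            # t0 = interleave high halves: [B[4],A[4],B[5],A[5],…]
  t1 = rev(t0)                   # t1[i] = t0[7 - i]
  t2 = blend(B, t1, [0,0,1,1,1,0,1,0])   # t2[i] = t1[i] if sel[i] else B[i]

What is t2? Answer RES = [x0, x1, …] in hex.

  t0: ee ec 10 5c d5 06 93 90
  t1: 90 93 06 d5 5c 10 ec ee
  t2: 55 2c 06 d5 5c 10 ec 93

RES = [0x55, 0x2c, 0x06, 0xd5, 0x5c, 0x10, 0xec, 0x93]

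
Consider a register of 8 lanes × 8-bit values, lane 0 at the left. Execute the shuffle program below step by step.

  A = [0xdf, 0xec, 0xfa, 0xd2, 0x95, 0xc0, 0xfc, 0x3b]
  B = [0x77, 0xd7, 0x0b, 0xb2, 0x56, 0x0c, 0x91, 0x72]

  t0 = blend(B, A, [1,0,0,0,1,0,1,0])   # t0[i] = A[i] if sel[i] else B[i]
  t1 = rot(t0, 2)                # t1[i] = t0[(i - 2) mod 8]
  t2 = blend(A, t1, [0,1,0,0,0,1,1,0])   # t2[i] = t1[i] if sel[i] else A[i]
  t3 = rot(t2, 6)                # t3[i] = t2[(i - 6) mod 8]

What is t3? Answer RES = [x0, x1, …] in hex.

t0 = [0xdf, 0xd7, 0x0b, 0xb2, 0x95, 0x0c, 0xfc, 0x72]
t1 = [0xfc, 0x72, 0xdf, 0xd7, 0x0b, 0xb2, 0x95, 0x0c]
t2 = [0xdf, 0x72, 0xfa, 0xd2, 0x95, 0xb2, 0x95, 0x3b]
t3 = [0xfa, 0xd2, 0x95, 0xb2, 0x95, 0x3b, 0xdf, 0x72]

RES = [ 0xfa  0xd2  0x95  0xb2  0x95  0x3b  0xdf  0x72 ]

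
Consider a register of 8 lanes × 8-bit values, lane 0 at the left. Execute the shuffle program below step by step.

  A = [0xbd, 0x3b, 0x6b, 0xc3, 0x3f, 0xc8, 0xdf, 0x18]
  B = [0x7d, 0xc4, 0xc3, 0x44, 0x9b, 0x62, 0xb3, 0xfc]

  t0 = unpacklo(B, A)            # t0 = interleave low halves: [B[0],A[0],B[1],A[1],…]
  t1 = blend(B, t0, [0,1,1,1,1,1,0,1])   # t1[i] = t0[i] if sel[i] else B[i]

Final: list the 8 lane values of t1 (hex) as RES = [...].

RES = [ 0x7d  0xbd  0xc4  0x3b  0xc3  0x6b  0xb3  0xc3 ]

t0 = [0x7d, 0xbd, 0xc4, 0x3b, 0xc3, 0x6b, 0x44, 0xc3]
t1 = [0x7d, 0xbd, 0xc4, 0x3b, 0xc3, 0x6b, 0xb3, 0xc3]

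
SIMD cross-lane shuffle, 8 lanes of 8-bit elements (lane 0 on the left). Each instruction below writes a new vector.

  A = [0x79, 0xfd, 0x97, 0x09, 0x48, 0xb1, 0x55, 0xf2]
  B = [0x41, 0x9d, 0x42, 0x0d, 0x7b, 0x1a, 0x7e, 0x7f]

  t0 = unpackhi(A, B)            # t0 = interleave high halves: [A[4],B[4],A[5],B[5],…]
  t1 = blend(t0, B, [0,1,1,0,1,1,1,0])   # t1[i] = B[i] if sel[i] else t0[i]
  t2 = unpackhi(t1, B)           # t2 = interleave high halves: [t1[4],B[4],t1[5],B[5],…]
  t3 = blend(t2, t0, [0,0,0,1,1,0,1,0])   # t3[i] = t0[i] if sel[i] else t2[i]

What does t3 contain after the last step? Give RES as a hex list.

t0 = [0x48, 0x7b, 0xb1, 0x1a, 0x55, 0x7e, 0xf2, 0x7f]
t1 = [0x48, 0x9d, 0x42, 0x1a, 0x7b, 0x1a, 0x7e, 0x7f]
t2 = [0x7b, 0x7b, 0x1a, 0x1a, 0x7e, 0x7e, 0x7f, 0x7f]
t3 = [0x7b, 0x7b, 0x1a, 0x1a, 0x55, 0x7e, 0xf2, 0x7f]

RES = [ 0x7b  0x7b  0x1a  0x1a  0x55  0x7e  0xf2  0x7f ]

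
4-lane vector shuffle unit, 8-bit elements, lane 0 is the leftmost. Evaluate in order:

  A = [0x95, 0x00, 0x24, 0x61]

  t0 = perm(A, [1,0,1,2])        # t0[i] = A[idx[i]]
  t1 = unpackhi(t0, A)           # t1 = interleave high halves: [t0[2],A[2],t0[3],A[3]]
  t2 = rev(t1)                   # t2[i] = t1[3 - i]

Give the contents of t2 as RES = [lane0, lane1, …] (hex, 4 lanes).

RES = [0x61, 0x24, 0x24, 0x00]

  t0: 00 95 00 24
  t1: 00 24 24 61
  t2: 61 24 24 00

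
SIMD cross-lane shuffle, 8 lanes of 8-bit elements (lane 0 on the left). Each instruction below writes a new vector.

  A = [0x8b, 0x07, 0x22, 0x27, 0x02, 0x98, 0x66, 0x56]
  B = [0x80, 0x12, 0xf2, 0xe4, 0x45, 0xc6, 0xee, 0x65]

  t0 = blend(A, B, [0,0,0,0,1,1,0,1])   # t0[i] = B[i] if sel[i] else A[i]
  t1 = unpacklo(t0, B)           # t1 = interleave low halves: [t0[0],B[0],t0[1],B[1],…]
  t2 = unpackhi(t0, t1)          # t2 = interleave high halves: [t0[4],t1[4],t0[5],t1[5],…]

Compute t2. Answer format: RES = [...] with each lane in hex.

t0 = [0x8b, 0x07, 0x22, 0x27, 0x45, 0xc6, 0x66, 0x65]
t1 = [0x8b, 0x80, 0x07, 0x12, 0x22, 0xf2, 0x27, 0xe4]
t2 = [0x45, 0x22, 0xc6, 0xf2, 0x66, 0x27, 0x65, 0xe4]

RES = [0x45, 0x22, 0xc6, 0xf2, 0x66, 0x27, 0x65, 0xe4]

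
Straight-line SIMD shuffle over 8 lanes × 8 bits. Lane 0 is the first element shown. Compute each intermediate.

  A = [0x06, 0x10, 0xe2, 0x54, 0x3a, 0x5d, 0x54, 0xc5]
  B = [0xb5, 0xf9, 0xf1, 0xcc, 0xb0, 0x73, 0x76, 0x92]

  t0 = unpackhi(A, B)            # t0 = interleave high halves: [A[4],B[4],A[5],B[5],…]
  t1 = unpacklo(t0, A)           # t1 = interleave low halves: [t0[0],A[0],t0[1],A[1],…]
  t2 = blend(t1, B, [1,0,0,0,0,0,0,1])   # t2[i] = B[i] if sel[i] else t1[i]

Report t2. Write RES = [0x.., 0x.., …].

  t0: 3a b0 5d 73 54 76 c5 92
  t1: 3a 06 b0 10 5d e2 73 54
  t2: b5 06 b0 10 5d e2 73 92

RES = [ 0xb5  0x06  0xb0  0x10  0x5d  0xe2  0x73  0x92 ]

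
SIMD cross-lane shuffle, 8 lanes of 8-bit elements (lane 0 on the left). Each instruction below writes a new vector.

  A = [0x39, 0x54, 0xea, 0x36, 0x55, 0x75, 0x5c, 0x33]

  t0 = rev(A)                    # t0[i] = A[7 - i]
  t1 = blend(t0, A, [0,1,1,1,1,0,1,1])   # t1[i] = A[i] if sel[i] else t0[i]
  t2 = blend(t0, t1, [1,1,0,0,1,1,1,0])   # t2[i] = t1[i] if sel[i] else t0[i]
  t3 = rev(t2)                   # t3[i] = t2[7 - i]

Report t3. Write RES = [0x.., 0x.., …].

RES = [ 0x39  0x5c  0xea  0x55  0x55  0x75  0x54  0x33 ]

t0 = [0x33, 0x5c, 0x75, 0x55, 0x36, 0xea, 0x54, 0x39]
t1 = [0x33, 0x54, 0xea, 0x36, 0x55, 0xea, 0x5c, 0x33]
t2 = [0x33, 0x54, 0x75, 0x55, 0x55, 0xea, 0x5c, 0x39]
t3 = [0x39, 0x5c, 0xea, 0x55, 0x55, 0x75, 0x54, 0x33]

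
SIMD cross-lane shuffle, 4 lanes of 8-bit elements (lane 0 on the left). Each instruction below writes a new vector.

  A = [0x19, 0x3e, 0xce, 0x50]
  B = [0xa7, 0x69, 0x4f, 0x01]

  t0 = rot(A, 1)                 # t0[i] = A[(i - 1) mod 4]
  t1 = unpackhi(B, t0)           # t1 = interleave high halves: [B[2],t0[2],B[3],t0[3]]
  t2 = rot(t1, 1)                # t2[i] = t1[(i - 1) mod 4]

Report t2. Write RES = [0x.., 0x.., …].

t0 = [0x50, 0x19, 0x3e, 0xce]
t1 = [0x4f, 0x3e, 0x01, 0xce]
t2 = [0xce, 0x4f, 0x3e, 0x01]

RES = [0xce, 0x4f, 0x3e, 0x01]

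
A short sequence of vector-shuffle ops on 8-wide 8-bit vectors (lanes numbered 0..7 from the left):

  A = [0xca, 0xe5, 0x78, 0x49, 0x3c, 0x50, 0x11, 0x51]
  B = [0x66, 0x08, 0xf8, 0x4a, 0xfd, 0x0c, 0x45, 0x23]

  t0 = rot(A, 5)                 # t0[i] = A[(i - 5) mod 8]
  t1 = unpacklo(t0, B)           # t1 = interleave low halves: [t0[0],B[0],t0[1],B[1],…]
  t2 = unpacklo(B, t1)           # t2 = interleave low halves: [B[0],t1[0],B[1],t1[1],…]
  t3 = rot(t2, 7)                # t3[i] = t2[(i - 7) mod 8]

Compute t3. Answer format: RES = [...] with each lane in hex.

RES = [ 0x49  0x08  0x66  0xf8  0x3c  0x4a  0x08  0x66 ]

t0 = [0x49, 0x3c, 0x50, 0x11, 0x51, 0xca, 0xe5, 0x78]
t1 = [0x49, 0x66, 0x3c, 0x08, 0x50, 0xf8, 0x11, 0x4a]
t2 = [0x66, 0x49, 0x08, 0x66, 0xf8, 0x3c, 0x4a, 0x08]
t3 = [0x49, 0x08, 0x66, 0xf8, 0x3c, 0x4a, 0x08, 0x66]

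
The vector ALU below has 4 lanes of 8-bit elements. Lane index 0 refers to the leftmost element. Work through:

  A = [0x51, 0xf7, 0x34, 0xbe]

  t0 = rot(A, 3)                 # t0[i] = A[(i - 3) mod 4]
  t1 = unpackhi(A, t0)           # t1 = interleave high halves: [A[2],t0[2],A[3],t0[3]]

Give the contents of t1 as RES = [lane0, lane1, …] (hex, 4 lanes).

t0 = [0xf7, 0x34, 0xbe, 0x51]
t1 = [0x34, 0xbe, 0xbe, 0x51]

RES = [0x34, 0xbe, 0xbe, 0x51]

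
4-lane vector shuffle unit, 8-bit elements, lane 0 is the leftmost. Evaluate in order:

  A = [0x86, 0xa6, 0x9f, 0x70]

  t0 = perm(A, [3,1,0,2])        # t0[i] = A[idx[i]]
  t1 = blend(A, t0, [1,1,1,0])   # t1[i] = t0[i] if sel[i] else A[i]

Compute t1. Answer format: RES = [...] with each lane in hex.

RES = [0x70, 0xa6, 0x86, 0x70]

t0 = [0x70, 0xa6, 0x86, 0x9f]
t1 = [0x70, 0xa6, 0x86, 0x70]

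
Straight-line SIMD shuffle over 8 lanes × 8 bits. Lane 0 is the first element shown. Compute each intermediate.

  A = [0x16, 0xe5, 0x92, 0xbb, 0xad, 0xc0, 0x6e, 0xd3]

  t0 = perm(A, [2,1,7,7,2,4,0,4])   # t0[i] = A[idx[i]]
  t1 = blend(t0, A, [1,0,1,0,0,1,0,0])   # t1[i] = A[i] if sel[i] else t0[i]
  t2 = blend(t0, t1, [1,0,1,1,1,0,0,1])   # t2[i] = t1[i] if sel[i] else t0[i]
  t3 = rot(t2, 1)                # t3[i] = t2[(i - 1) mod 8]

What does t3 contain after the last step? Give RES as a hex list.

  t0: 92 e5 d3 d3 92 ad 16 ad
  t1: 16 e5 92 d3 92 c0 16 ad
  t2: 16 e5 92 d3 92 ad 16 ad
  t3: ad 16 e5 92 d3 92 ad 16

RES = [0xad, 0x16, 0xe5, 0x92, 0xd3, 0x92, 0xad, 0x16]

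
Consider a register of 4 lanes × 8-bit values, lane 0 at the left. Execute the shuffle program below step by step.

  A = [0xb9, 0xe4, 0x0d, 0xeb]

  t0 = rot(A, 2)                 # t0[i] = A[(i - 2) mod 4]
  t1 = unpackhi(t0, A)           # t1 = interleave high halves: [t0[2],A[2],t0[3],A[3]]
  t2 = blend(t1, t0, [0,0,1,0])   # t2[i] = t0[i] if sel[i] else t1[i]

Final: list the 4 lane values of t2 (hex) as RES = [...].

RES = [ 0xb9  0x0d  0xb9  0xeb ]

→ t0 |0d|eb|b9|e4|
→ t1 |b9|0d|e4|eb|
→ t2 |b9|0d|b9|eb|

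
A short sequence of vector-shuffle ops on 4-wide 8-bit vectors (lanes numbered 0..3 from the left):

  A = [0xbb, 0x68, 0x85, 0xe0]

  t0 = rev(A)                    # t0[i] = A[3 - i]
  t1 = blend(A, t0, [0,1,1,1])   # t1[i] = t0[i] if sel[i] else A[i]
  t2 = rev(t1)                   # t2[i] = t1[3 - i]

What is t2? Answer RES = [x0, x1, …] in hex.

RES = [ 0xbb  0x68  0x85  0xbb ]

t0 = [0xe0, 0x85, 0x68, 0xbb]
t1 = [0xbb, 0x85, 0x68, 0xbb]
t2 = [0xbb, 0x68, 0x85, 0xbb]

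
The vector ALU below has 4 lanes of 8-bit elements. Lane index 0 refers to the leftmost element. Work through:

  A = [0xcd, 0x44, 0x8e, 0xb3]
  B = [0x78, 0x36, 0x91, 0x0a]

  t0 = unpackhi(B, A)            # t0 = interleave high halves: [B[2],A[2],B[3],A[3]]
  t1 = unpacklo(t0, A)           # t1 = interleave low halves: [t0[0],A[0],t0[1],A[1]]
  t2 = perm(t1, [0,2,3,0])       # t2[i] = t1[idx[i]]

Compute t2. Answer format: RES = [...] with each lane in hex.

→ t0 |91|8e|0a|b3|
→ t1 |91|cd|8e|44|
→ t2 |91|8e|44|91|

RES = [ 0x91  0x8e  0x44  0x91 ]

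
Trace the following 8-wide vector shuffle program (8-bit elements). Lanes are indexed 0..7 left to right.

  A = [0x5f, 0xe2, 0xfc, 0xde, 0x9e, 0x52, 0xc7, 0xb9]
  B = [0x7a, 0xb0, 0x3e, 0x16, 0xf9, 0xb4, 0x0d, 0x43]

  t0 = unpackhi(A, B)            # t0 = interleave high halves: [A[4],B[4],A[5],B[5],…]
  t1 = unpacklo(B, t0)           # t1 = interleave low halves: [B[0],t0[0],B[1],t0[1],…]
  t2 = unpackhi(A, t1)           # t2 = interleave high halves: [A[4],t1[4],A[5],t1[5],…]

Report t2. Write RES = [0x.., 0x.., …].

RES = [ 0x9e  0x3e  0x52  0x52  0xc7  0x16  0xb9  0xb4 ]

t0 = [0x9e, 0xf9, 0x52, 0xb4, 0xc7, 0x0d, 0xb9, 0x43]
t1 = [0x7a, 0x9e, 0xb0, 0xf9, 0x3e, 0x52, 0x16, 0xb4]
t2 = [0x9e, 0x3e, 0x52, 0x52, 0xc7, 0x16, 0xb9, 0xb4]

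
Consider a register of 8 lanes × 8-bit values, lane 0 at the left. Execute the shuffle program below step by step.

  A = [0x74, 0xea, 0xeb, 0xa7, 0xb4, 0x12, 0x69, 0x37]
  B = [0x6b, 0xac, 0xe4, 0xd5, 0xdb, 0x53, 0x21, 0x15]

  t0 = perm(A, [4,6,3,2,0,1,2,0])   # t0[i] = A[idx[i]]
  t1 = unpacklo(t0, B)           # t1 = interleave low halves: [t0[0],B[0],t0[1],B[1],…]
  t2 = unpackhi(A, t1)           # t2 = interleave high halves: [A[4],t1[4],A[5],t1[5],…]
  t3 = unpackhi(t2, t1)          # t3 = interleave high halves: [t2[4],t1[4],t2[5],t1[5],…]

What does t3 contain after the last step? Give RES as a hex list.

→ t0 |b4|69|a7|eb|74|ea|eb|74|
→ t1 |b4|6b|69|ac|a7|e4|eb|d5|
→ t2 |b4|a7|12|e4|69|eb|37|d5|
→ t3 |69|a7|eb|e4|37|eb|d5|d5|

RES = [0x69, 0xa7, 0xeb, 0xe4, 0x37, 0xeb, 0xd5, 0xd5]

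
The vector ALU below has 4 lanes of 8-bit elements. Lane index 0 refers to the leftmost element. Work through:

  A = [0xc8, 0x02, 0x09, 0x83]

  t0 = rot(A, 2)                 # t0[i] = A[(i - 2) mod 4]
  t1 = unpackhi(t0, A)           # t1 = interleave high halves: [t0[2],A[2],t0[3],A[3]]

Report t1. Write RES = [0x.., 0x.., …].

t0 = [0x09, 0x83, 0xc8, 0x02]
t1 = [0xc8, 0x09, 0x02, 0x83]

RES = [0xc8, 0x09, 0x02, 0x83]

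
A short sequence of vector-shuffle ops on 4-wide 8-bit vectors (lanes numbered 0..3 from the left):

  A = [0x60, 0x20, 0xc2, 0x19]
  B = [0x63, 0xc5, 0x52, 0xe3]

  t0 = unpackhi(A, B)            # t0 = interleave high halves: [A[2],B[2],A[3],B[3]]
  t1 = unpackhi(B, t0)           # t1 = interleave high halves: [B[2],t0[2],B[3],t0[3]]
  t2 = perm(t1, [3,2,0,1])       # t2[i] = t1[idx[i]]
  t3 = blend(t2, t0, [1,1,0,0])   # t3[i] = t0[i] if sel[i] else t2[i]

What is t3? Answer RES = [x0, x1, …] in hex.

t0 = [0xc2, 0x52, 0x19, 0xe3]
t1 = [0x52, 0x19, 0xe3, 0xe3]
t2 = [0xe3, 0xe3, 0x52, 0x19]
t3 = [0xc2, 0x52, 0x52, 0x19]

RES = [ 0xc2  0x52  0x52  0x19 ]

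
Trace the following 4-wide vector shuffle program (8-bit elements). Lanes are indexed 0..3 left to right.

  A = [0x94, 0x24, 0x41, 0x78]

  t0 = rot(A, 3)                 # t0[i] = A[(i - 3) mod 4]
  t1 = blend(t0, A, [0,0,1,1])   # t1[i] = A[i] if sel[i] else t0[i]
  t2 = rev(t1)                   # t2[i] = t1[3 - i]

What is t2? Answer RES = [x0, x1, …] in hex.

  t0: 24 41 78 94
  t1: 24 41 41 78
  t2: 78 41 41 24

RES = [ 0x78  0x41  0x41  0x24 ]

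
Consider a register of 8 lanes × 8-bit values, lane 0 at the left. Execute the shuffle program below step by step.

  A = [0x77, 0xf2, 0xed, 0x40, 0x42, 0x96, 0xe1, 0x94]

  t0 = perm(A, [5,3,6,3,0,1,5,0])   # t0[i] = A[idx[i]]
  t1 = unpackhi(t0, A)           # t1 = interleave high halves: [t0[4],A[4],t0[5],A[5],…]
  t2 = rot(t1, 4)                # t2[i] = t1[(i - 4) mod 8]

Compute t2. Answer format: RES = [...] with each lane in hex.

RES = [ 0x96  0xe1  0x77  0x94  0x77  0x42  0xf2  0x96 ]

  t0: 96 40 e1 40 77 f2 96 77
  t1: 77 42 f2 96 96 e1 77 94
  t2: 96 e1 77 94 77 42 f2 96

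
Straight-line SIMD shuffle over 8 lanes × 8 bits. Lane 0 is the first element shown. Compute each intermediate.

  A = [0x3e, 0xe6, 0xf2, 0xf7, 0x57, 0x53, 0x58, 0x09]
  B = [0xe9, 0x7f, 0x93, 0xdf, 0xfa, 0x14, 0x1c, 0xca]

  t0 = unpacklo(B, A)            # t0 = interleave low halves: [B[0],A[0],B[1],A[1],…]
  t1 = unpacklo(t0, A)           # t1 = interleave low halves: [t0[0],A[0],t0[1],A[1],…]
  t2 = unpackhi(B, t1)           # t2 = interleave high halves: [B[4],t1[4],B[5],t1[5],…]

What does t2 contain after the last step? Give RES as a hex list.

t0 = [0xe9, 0x3e, 0x7f, 0xe6, 0x93, 0xf2, 0xdf, 0xf7]
t1 = [0xe9, 0x3e, 0x3e, 0xe6, 0x7f, 0xf2, 0xe6, 0xf7]
t2 = [0xfa, 0x7f, 0x14, 0xf2, 0x1c, 0xe6, 0xca, 0xf7]

RES = [ 0xfa  0x7f  0x14  0xf2  0x1c  0xe6  0xca  0xf7 ]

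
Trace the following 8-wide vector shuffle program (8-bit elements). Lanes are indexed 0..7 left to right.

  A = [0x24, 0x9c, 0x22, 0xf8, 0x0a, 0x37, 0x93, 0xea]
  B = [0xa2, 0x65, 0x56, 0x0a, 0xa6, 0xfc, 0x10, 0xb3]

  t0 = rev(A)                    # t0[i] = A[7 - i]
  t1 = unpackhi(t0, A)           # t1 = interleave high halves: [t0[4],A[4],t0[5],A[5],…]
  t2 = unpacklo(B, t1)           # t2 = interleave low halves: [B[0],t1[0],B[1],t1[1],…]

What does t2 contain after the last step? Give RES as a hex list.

→ t0 |ea|93|37|0a|f8|22|9c|24|
→ t1 |f8|0a|22|37|9c|93|24|ea|
→ t2 |a2|f8|65|0a|56|22|0a|37|

RES = [ 0xa2  0xf8  0x65  0x0a  0x56  0x22  0x0a  0x37 ]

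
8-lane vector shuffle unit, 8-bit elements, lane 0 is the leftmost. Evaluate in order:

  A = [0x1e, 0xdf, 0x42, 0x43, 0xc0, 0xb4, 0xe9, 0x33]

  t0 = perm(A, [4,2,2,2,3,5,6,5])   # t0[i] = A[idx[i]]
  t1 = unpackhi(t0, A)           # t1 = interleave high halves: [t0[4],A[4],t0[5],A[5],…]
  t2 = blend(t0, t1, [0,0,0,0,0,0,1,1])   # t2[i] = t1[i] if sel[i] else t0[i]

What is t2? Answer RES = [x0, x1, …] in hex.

  t0: c0 42 42 42 43 b4 e9 b4
  t1: 43 c0 b4 b4 e9 e9 b4 33
  t2: c0 42 42 42 43 b4 b4 33

RES = [ 0xc0  0x42  0x42  0x42  0x43  0xb4  0xb4  0x33 ]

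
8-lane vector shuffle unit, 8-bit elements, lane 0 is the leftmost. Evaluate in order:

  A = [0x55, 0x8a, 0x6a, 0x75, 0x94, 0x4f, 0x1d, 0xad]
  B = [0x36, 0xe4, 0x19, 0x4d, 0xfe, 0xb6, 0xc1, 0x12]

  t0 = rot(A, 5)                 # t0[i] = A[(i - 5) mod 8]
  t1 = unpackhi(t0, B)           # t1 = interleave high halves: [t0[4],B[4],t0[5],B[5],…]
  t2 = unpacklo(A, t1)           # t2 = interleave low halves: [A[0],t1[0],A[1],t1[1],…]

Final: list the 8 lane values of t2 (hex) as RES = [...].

RES = [0x55, 0xad, 0x8a, 0xfe, 0x6a, 0x55, 0x75, 0xb6]

→ t0 |75|94|4f|1d|ad|55|8a|6a|
→ t1 |ad|fe|55|b6|8a|c1|6a|12|
→ t2 |55|ad|8a|fe|6a|55|75|b6|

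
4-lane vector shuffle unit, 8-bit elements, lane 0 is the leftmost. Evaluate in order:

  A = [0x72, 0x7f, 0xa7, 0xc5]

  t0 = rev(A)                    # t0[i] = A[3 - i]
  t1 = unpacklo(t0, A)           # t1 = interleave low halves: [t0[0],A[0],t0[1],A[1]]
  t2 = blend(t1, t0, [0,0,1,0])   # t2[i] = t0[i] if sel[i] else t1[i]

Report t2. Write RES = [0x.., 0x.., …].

RES = [ 0xc5  0x72  0x7f  0x7f ]

→ t0 |c5|a7|7f|72|
→ t1 |c5|72|a7|7f|
→ t2 |c5|72|7f|7f|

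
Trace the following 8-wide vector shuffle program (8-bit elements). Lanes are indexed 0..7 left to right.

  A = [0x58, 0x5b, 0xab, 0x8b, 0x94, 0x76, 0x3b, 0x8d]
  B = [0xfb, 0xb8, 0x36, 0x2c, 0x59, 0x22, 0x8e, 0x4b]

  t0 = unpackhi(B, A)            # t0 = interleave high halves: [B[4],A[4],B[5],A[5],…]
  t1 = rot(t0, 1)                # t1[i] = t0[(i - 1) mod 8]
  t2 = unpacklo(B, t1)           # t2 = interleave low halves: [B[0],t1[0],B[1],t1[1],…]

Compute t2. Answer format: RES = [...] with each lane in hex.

RES = [ 0xfb  0x8d  0xb8  0x59  0x36  0x94  0x2c  0x22 ]

  t0: 59 94 22 76 8e 3b 4b 8d
  t1: 8d 59 94 22 76 8e 3b 4b
  t2: fb 8d b8 59 36 94 2c 22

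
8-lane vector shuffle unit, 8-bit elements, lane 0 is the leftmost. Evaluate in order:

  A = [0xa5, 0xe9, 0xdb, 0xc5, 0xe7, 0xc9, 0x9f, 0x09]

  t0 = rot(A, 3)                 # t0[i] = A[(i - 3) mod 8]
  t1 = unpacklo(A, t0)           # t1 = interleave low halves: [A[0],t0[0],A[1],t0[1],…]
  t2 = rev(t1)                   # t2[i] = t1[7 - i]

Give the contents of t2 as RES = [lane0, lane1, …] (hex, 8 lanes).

  t0: c9 9f 09 a5 e9 db c5 e7
  t1: a5 c9 e9 9f db 09 c5 a5
  t2: a5 c5 09 db 9f e9 c9 a5

RES = [0xa5, 0xc5, 0x09, 0xdb, 0x9f, 0xe9, 0xc9, 0xa5]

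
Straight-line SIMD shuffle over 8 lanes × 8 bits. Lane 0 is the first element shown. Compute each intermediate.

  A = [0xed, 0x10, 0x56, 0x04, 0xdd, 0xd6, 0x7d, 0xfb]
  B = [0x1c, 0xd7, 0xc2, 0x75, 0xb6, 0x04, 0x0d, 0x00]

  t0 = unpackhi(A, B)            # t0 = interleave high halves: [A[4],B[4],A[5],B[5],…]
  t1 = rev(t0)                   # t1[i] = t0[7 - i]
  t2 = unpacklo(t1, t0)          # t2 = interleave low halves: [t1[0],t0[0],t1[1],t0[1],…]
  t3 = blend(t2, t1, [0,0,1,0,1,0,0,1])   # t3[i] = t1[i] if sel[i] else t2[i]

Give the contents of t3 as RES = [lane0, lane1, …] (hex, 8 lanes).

t0 = [0xdd, 0xb6, 0xd6, 0x04, 0x7d, 0x0d, 0xfb, 0x00]
t1 = [0x00, 0xfb, 0x0d, 0x7d, 0x04, 0xd6, 0xb6, 0xdd]
t2 = [0x00, 0xdd, 0xfb, 0xb6, 0x0d, 0xd6, 0x7d, 0x04]
t3 = [0x00, 0xdd, 0x0d, 0xb6, 0x04, 0xd6, 0x7d, 0xdd]

RES = [ 0x00  0xdd  0x0d  0xb6  0x04  0xd6  0x7d  0xdd ]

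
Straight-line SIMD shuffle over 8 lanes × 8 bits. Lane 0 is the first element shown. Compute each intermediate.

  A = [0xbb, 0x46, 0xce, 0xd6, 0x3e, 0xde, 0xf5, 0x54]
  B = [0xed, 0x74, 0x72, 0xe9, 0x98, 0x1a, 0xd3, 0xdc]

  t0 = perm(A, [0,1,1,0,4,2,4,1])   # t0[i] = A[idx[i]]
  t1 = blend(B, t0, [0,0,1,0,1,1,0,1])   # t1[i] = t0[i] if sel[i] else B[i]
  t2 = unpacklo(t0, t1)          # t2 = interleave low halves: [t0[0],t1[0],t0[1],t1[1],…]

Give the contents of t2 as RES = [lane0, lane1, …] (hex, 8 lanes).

RES = [0xbb, 0xed, 0x46, 0x74, 0x46, 0x46, 0xbb, 0xe9]

→ t0 |bb|46|46|bb|3e|ce|3e|46|
→ t1 |ed|74|46|e9|3e|ce|d3|46|
→ t2 |bb|ed|46|74|46|46|bb|e9|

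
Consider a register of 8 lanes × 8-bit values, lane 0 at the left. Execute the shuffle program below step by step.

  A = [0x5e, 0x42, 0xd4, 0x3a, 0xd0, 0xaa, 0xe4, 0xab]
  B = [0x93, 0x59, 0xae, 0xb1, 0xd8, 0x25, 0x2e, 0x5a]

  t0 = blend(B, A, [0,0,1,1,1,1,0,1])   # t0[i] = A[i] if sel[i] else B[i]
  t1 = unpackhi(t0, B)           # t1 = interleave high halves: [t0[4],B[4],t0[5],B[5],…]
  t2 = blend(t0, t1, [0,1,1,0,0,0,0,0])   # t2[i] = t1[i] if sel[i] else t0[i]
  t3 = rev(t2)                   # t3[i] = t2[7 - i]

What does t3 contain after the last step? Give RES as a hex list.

  t0: 93 59 d4 3a d0 aa 2e ab
  t1: d0 d8 aa 25 2e 2e ab 5a
  t2: 93 d8 aa 3a d0 aa 2e ab
  t3: ab 2e aa d0 3a aa d8 93

RES = [ 0xab  0x2e  0xaa  0xd0  0x3a  0xaa  0xd8  0x93 ]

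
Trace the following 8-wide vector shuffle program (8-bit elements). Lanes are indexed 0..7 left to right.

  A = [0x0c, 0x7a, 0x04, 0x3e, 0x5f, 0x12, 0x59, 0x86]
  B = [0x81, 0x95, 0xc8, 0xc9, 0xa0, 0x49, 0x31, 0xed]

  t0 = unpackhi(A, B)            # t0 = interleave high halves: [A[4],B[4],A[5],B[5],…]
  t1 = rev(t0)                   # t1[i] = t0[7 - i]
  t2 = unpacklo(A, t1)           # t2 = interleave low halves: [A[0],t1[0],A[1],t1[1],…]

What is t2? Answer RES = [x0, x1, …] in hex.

  t0: 5f a0 12 49 59 31 86 ed
  t1: ed 86 31 59 49 12 a0 5f
  t2: 0c ed 7a 86 04 31 3e 59

RES = [0x0c, 0xed, 0x7a, 0x86, 0x04, 0x31, 0x3e, 0x59]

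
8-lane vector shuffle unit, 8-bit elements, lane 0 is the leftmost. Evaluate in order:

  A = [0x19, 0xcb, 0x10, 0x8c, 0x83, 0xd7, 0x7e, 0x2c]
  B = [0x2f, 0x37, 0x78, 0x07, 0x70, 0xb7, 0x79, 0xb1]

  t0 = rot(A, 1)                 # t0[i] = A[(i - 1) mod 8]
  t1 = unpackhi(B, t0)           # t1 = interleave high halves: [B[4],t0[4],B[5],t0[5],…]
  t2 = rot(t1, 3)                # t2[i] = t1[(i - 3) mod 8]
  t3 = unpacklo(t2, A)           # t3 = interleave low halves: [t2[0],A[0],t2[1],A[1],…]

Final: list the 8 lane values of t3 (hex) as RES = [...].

RES = [ 0xd7  0x19  0xb1  0xcb  0x7e  0x10  0x70  0x8c ]

→ t0 |2c|19|cb|10|8c|83|d7|7e|
→ t1 |70|8c|b7|83|79|d7|b1|7e|
→ t2 |d7|b1|7e|70|8c|b7|83|79|
→ t3 |d7|19|b1|cb|7e|10|70|8c|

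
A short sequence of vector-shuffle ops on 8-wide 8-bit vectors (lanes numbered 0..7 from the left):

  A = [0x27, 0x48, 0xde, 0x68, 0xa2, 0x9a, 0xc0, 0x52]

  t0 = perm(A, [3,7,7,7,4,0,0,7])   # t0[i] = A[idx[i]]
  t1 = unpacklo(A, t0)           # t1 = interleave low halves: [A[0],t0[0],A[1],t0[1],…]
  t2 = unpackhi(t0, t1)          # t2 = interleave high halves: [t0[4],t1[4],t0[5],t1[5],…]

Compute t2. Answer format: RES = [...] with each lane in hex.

RES = [0xa2, 0xde, 0x27, 0x52, 0x27, 0x68, 0x52, 0x52]

→ t0 |68|52|52|52|a2|27|27|52|
→ t1 |27|68|48|52|de|52|68|52|
→ t2 |a2|de|27|52|27|68|52|52|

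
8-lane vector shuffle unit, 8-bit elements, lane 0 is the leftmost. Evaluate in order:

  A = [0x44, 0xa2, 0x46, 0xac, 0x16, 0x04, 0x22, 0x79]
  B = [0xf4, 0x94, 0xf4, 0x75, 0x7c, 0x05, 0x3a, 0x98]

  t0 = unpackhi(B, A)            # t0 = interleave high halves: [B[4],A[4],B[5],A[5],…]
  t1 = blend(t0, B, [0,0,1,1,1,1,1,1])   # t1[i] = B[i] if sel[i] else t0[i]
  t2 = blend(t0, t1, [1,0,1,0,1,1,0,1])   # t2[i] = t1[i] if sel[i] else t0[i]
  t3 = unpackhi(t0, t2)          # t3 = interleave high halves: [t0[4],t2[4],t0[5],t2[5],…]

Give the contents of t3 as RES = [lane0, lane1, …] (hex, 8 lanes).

RES = [0x3a, 0x7c, 0x22, 0x05, 0x98, 0x98, 0x79, 0x98]

t0 = [0x7c, 0x16, 0x05, 0x04, 0x3a, 0x22, 0x98, 0x79]
t1 = [0x7c, 0x16, 0xf4, 0x75, 0x7c, 0x05, 0x3a, 0x98]
t2 = [0x7c, 0x16, 0xf4, 0x04, 0x7c, 0x05, 0x98, 0x98]
t3 = [0x3a, 0x7c, 0x22, 0x05, 0x98, 0x98, 0x79, 0x98]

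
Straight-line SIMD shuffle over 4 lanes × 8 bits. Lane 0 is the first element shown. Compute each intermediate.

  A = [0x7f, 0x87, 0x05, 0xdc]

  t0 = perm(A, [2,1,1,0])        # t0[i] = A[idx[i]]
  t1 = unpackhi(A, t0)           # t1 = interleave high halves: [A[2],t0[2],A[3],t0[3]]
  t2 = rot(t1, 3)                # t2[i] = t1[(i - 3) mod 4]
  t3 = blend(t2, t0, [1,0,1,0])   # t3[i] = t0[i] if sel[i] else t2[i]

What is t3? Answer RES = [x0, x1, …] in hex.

RES = [ 0x05  0xdc  0x87  0x05 ]

t0 = [0x05, 0x87, 0x87, 0x7f]
t1 = [0x05, 0x87, 0xdc, 0x7f]
t2 = [0x87, 0xdc, 0x7f, 0x05]
t3 = [0x05, 0xdc, 0x87, 0x05]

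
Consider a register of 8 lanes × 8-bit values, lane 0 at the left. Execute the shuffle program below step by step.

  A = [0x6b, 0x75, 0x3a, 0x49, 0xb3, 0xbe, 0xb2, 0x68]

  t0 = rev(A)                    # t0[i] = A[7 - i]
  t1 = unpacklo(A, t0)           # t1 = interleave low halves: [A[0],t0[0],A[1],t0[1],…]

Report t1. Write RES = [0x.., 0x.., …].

RES = [0x6b, 0x68, 0x75, 0xb2, 0x3a, 0xbe, 0x49, 0xb3]

→ t0 |68|b2|be|b3|49|3a|75|6b|
→ t1 |6b|68|75|b2|3a|be|49|b3|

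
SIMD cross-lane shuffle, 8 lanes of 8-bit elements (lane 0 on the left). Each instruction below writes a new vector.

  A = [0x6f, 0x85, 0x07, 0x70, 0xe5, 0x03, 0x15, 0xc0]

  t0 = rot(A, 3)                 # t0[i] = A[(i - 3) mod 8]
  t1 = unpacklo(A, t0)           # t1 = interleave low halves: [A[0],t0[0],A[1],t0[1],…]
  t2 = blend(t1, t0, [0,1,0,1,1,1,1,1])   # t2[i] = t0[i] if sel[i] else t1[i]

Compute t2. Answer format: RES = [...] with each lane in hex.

t0 = [0x03, 0x15, 0xc0, 0x6f, 0x85, 0x07, 0x70, 0xe5]
t1 = [0x6f, 0x03, 0x85, 0x15, 0x07, 0xc0, 0x70, 0x6f]
t2 = [0x6f, 0x15, 0x85, 0x6f, 0x85, 0x07, 0x70, 0xe5]

RES = [ 0x6f  0x15  0x85  0x6f  0x85  0x07  0x70  0xe5 ]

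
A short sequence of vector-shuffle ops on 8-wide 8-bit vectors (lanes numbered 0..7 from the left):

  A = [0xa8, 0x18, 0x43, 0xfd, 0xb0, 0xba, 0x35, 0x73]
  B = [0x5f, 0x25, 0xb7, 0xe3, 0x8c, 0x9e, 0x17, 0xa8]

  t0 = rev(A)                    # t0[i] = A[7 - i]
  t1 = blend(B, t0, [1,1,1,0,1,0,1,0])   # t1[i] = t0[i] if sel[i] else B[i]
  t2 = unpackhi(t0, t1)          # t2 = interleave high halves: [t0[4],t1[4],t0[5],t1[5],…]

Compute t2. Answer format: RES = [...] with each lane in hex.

RES = [0xfd, 0xfd, 0x43, 0x9e, 0x18, 0x18, 0xa8, 0xa8]

→ t0 |73|35|ba|b0|fd|43|18|a8|
→ t1 |73|35|ba|e3|fd|9e|18|a8|
→ t2 |fd|fd|43|9e|18|18|a8|a8|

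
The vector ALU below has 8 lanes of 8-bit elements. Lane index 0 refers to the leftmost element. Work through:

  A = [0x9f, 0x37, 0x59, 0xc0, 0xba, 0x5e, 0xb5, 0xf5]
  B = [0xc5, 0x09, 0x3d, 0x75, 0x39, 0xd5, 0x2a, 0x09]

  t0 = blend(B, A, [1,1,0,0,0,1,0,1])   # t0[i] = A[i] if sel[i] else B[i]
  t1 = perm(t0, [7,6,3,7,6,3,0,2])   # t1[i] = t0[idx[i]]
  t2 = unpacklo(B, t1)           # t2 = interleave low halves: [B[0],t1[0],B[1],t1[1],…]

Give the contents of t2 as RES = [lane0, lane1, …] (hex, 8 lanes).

t0 = [0x9f, 0x37, 0x3d, 0x75, 0x39, 0x5e, 0x2a, 0xf5]
t1 = [0xf5, 0x2a, 0x75, 0xf5, 0x2a, 0x75, 0x9f, 0x3d]
t2 = [0xc5, 0xf5, 0x09, 0x2a, 0x3d, 0x75, 0x75, 0xf5]

RES = [0xc5, 0xf5, 0x09, 0x2a, 0x3d, 0x75, 0x75, 0xf5]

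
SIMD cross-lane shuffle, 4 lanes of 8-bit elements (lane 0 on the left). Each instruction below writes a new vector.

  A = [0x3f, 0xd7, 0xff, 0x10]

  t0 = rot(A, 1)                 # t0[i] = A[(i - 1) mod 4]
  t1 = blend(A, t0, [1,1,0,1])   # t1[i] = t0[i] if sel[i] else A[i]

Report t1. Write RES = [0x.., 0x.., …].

  t0: 10 3f d7 ff
  t1: 10 3f ff ff

RES = [ 0x10  0x3f  0xff  0xff ]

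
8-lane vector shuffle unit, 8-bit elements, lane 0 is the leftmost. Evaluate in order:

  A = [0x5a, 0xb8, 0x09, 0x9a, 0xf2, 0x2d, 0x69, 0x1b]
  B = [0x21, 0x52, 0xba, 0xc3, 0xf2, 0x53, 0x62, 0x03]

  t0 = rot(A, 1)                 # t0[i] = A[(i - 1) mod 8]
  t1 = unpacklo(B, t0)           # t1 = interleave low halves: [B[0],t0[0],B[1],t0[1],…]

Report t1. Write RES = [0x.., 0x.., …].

→ t0 |1b|5a|b8|09|9a|f2|2d|69|
→ t1 |21|1b|52|5a|ba|b8|c3|09|

RES = [ 0x21  0x1b  0x52  0x5a  0xba  0xb8  0xc3  0x09 ]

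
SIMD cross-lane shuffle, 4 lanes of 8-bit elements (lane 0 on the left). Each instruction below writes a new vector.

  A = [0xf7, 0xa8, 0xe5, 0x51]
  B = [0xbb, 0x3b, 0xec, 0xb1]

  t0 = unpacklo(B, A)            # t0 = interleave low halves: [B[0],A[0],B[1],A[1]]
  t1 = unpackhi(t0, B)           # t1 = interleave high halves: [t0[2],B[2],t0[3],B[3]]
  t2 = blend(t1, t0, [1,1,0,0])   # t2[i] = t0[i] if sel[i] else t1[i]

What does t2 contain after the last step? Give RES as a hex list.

t0 = [0xbb, 0xf7, 0x3b, 0xa8]
t1 = [0x3b, 0xec, 0xa8, 0xb1]
t2 = [0xbb, 0xf7, 0xa8, 0xb1]

RES = [ 0xbb  0xf7  0xa8  0xb1 ]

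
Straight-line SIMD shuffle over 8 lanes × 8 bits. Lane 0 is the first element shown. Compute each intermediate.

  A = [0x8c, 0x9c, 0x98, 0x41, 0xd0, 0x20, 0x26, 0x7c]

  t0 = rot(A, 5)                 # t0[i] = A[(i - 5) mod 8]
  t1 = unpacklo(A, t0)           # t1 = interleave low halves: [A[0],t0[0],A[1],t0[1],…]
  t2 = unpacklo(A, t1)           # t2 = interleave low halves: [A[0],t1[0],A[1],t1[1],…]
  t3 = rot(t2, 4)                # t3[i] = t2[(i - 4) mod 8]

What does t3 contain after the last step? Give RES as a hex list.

RES = [0x98, 0x9c, 0x41, 0xd0, 0x8c, 0x8c, 0x9c, 0x41]

t0 = [0x41, 0xd0, 0x20, 0x26, 0x7c, 0x8c, 0x9c, 0x98]
t1 = [0x8c, 0x41, 0x9c, 0xd0, 0x98, 0x20, 0x41, 0x26]
t2 = [0x8c, 0x8c, 0x9c, 0x41, 0x98, 0x9c, 0x41, 0xd0]
t3 = [0x98, 0x9c, 0x41, 0xd0, 0x8c, 0x8c, 0x9c, 0x41]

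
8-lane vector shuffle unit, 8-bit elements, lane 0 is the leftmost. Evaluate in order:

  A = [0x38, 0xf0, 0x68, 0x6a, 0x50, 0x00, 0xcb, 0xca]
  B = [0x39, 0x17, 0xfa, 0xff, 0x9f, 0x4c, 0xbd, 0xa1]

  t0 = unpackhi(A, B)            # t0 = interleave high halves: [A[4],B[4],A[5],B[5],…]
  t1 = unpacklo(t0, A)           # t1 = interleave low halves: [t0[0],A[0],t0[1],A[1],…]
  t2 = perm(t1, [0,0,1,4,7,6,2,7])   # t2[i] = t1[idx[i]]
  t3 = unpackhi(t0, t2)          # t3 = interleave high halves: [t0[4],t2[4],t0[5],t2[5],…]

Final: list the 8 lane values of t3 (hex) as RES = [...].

→ t0 |50|9f|00|4c|cb|bd|ca|a1|
→ t1 |50|38|9f|f0|00|68|4c|6a|
→ t2 |50|50|38|00|6a|4c|9f|6a|
→ t3 |cb|6a|bd|4c|ca|9f|a1|6a|

RES = [ 0xcb  0x6a  0xbd  0x4c  0xca  0x9f  0xa1  0x6a ]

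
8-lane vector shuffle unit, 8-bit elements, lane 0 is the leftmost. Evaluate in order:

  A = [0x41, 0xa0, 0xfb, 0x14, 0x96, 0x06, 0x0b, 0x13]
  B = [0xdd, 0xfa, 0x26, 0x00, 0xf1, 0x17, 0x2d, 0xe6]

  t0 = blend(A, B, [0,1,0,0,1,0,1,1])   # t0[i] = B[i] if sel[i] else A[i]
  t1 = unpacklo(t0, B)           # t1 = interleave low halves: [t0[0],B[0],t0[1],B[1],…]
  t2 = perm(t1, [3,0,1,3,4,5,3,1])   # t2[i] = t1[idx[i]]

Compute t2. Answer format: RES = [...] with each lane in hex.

RES = [ 0xfa  0x41  0xdd  0xfa  0xfb  0x26  0xfa  0xdd ]

  t0: 41 fa fb 14 f1 06 2d e6
  t1: 41 dd fa fa fb 26 14 00
  t2: fa 41 dd fa fb 26 fa dd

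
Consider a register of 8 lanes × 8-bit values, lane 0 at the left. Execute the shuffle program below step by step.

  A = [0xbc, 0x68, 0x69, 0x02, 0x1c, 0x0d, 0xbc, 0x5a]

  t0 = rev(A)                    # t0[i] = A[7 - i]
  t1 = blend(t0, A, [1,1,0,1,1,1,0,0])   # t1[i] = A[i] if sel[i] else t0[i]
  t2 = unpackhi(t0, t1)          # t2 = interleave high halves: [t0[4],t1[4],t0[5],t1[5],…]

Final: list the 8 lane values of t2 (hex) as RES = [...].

RES = [0x02, 0x1c, 0x69, 0x0d, 0x68, 0x68, 0xbc, 0xbc]

→ t0 |5a|bc|0d|1c|02|69|68|bc|
→ t1 |bc|68|0d|02|1c|0d|68|bc|
→ t2 |02|1c|69|0d|68|68|bc|bc|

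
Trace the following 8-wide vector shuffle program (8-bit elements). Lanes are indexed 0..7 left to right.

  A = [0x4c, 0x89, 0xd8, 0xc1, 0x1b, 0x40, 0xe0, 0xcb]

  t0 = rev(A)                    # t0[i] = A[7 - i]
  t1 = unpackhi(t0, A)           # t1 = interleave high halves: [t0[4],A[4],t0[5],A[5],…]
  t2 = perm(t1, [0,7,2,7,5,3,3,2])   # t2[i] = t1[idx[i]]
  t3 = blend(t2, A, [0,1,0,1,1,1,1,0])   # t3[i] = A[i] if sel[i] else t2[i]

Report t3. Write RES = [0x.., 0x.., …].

RES = [0xc1, 0x89, 0xd8, 0xc1, 0x1b, 0x40, 0xe0, 0xd8]

→ t0 |cb|e0|40|1b|c1|d8|89|4c|
→ t1 |c1|1b|d8|40|89|e0|4c|cb|
→ t2 |c1|cb|d8|cb|e0|40|40|d8|
→ t3 |c1|89|d8|c1|1b|40|e0|d8|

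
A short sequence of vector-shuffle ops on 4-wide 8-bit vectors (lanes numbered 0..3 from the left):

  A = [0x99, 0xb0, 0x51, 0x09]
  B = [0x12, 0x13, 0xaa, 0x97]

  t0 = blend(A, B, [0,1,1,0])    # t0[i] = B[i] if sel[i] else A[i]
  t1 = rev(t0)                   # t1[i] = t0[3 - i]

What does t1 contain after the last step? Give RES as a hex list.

RES = [ 0x09  0xaa  0x13  0x99 ]

t0 = [0x99, 0x13, 0xaa, 0x09]
t1 = [0x09, 0xaa, 0x13, 0x99]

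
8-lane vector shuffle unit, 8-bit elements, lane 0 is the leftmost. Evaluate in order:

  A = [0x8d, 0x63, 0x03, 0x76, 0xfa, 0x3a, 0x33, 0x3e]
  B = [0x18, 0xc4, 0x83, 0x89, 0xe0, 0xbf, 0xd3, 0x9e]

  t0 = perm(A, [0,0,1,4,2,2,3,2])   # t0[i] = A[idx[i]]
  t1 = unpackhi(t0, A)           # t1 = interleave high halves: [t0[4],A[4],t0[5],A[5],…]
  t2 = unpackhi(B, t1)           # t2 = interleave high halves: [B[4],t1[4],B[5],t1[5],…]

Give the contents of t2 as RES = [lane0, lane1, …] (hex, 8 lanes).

→ t0 |8d|8d|63|fa|03|03|76|03|
→ t1 |03|fa|03|3a|76|33|03|3e|
→ t2 |e0|76|bf|33|d3|03|9e|3e|

RES = [0xe0, 0x76, 0xbf, 0x33, 0xd3, 0x03, 0x9e, 0x3e]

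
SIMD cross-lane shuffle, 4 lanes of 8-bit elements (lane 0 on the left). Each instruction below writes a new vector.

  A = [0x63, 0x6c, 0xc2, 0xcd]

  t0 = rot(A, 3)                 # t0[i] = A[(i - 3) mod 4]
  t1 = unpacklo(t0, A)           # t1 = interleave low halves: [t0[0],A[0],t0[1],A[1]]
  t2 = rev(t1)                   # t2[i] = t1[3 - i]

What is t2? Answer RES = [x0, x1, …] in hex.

RES = [0x6c, 0xc2, 0x63, 0x6c]

t0 = [0x6c, 0xc2, 0xcd, 0x63]
t1 = [0x6c, 0x63, 0xc2, 0x6c]
t2 = [0x6c, 0xc2, 0x63, 0x6c]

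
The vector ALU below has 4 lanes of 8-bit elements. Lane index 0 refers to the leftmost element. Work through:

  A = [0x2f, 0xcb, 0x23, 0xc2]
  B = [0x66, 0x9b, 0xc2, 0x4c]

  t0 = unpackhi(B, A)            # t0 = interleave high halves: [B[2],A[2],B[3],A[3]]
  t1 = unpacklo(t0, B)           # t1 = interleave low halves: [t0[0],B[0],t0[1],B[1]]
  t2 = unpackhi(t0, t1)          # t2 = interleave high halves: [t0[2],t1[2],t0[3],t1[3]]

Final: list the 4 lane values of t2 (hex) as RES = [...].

→ t0 |c2|23|4c|c2|
→ t1 |c2|66|23|9b|
→ t2 |4c|23|c2|9b|

RES = [ 0x4c  0x23  0xc2  0x9b ]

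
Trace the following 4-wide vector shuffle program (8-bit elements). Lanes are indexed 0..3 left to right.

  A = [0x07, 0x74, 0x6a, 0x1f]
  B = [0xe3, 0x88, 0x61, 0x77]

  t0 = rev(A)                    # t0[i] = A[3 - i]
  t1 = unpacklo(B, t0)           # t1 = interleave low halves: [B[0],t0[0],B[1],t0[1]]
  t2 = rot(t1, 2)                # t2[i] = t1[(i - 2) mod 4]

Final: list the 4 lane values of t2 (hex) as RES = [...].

RES = [ 0x88  0x6a  0xe3  0x1f ]

t0 = [0x1f, 0x6a, 0x74, 0x07]
t1 = [0xe3, 0x1f, 0x88, 0x6a]
t2 = [0x88, 0x6a, 0xe3, 0x1f]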